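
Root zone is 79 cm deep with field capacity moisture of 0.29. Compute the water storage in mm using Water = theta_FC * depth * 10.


Step 1: Water (mm) = theta_FC * depth (cm) * 10
Step 2: Water = 0.29 * 79 * 10
Step 3: Water = 229.1 mm

229.1


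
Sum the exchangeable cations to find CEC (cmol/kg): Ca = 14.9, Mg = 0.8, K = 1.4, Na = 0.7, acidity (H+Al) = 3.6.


Step 1: CEC = Ca + Mg + K + Na + (H+Al)
Step 2: CEC = 14.9 + 0.8 + 1.4 + 0.7 + 3.6
Step 3: CEC = 21.4 cmol/kg

21.4


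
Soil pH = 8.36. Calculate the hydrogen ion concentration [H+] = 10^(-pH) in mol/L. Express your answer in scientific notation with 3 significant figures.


Step 1: [H+] = 10^(-pH)
Step 2: [H+] = 10^(-8.36)
Step 3: [H+] = 4.37e-09 mol/L

4.37e-09


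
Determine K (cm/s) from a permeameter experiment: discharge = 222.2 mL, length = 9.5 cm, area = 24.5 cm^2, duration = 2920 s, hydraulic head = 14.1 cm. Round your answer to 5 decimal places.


Step 1: K = Q * L / (A * t * h)
Step 2: Numerator = 222.2 * 9.5 = 2110.9
Step 3: Denominator = 24.5 * 2920 * 14.1 = 1008714.0
Step 4: K = 2110.9 / 1008714.0 = 0.00209 cm/s

0.00209


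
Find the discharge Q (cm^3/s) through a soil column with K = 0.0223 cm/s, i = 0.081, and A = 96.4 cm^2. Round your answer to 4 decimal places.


Step 1: Apply Darcy's law: Q = K * i * A
Step 2: Q = 0.0223 * 0.081 * 96.4
Step 3: Q = 0.1741 cm^3/s

0.1741


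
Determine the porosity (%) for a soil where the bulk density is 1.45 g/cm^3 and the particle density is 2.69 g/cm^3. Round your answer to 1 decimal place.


Step 1: Formula: n = 100 * (1 - BD / PD)
Step 2: n = 100 * (1 - 1.45 / 2.69)
Step 3: n = 100 * (1 - 0.53903)
Step 4: n = 46.1%

46.1


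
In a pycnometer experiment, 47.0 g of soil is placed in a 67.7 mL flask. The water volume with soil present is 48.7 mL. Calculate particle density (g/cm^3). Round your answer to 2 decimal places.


Step 1: Volume of solids = flask volume - water volume with soil
Step 2: V_solids = 67.7 - 48.7 = 19.0 mL
Step 3: Particle density = mass / V_solids = 47.0 / 19.0 = 2.47 g/cm^3

2.47


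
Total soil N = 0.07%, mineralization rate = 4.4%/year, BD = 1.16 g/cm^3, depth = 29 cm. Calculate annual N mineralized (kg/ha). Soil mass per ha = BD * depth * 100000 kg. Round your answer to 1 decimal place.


Step 1: Soil mass per ha = BD * depth * 100000 = 1.16 * 29 * 100000 = 3364000 kg
Step 2: Total N pool = soil mass * N%/100 = 3364000 * 0.07/100 = 2354.8 kg/ha
Step 3: N mineralized = N pool * rate%/100 = 2354.8 * 4.4/100 = 103.6 kg/ha/yr

103.6


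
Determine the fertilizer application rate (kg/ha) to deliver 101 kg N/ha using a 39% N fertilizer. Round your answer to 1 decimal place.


Step 1: Fertilizer rate = target N / (N content / 100)
Step 2: Rate = 101 / (39 / 100)
Step 3: Rate = 101 / 0.39
Step 4: Rate = 259.0 kg/ha

259.0


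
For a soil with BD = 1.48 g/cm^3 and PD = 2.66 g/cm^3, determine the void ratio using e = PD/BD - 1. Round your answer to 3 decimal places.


Step 1: e = PD / BD - 1
Step 2: e = 2.66 / 1.48 - 1
Step 3: e = 1.7973 - 1
Step 4: e = 0.797

0.797


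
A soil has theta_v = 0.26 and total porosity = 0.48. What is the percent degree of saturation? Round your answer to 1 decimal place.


Step 1: S = 100 * theta_v / n
Step 2: S = 100 * 0.26 / 0.48
Step 3: S = 54.2%

54.2


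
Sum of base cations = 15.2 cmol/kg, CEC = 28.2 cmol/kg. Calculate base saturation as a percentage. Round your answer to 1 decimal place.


Step 1: BS = 100 * (sum of bases) / CEC
Step 2: BS = 100 * 15.2 / 28.2
Step 3: BS = 53.9%

53.9


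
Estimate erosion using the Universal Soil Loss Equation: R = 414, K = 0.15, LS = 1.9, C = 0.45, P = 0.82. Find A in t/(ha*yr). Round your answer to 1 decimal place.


Step 1: A = R * K * LS * C * P
Step 2: R * K = 414 * 0.15 = 62.1
Step 3: (R*K) * LS = 62.1 * 1.9 = 117.99
Step 4: * C * P = 117.99 * 0.45 * 0.82 = 43.5
Step 5: A = 43.5 t/(ha*yr)

43.5


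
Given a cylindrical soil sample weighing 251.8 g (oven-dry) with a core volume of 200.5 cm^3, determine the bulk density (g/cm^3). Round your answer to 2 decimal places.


Step 1: Identify the formula: BD = dry mass / volume
Step 2: Substitute values: BD = 251.8 / 200.5
Step 3: BD = 1.26 g/cm^3

1.26


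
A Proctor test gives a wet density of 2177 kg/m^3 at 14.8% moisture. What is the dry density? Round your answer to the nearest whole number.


Step 1: Dry density = wet density / (1 + w/100)
Step 2: Dry density = 2177 / (1 + 14.8/100)
Step 3: Dry density = 2177 / 1.148
Step 4: Dry density = 1896 kg/m^3

1896


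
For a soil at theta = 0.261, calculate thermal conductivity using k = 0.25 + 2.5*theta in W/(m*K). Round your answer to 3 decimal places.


Step 1: k = 0.25 + 2.5 * theta
Step 2: k = 0.25 + 2.5 * 0.261
Step 3: k = 0.25 + 0.653
Step 4: k = 0.903 W/(m*K)

0.903


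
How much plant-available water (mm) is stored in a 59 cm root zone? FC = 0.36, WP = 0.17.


Step 1: Available water = (FC - WP) * depth * 10
Step 2: AW = (0.36 - 0.17) * 59 * 10
Step 3: AW = 0.19 * 59 * 10
Step 4: AW = 112.1 mm

112.1


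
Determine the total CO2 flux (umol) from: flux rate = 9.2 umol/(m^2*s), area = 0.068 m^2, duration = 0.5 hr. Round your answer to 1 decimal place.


Step 1: Convert time to seconds: 0.5 hr * 3600 = 1800.0 s
Step 2: Total = flux * area * time_s
Step 3: Total = 9.2 * 0.068 * 1800.0
Step 4: Total = 1126.1 umol

1126.1


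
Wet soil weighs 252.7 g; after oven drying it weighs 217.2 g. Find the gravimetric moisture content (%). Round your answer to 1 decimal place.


Step 1: Water mass = wet - dry = 252.7 - 217.2 = 35.5 g
Step 2: w = 100 * water mass / dry mass
Step 3: w = 100 * 35.5 / 217.2 = 16.3%

16.3


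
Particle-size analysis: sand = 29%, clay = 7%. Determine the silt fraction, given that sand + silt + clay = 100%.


Step 1: sand + silt + clay = 100%
Step 2: silt = 100 - sand - clay
Step 3: silt = 100 - 29 - 7
Step 4: silt = 64%

64


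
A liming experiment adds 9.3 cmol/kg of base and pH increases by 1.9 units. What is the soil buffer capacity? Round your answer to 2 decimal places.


Step 1: BC = change in base / change in pH
Step 2: BC = 9.3 / 1.9
Step 3: BC = 4.89 cmol/(kg*pH unit)

4.89


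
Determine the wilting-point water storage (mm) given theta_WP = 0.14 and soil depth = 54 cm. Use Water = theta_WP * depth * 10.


Step 1: Water (mm) = theta_WP * depth * 10
Step 2: Water = 0.14 * 54 * 10
Step 3: Water = 75.6 mm

75.6


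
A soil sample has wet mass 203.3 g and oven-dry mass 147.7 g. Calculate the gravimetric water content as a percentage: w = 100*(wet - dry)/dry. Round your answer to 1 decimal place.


Step 1: Water mass = wet - dry = 203.3 - 147.7 = 55.6 g
Step 2: w = 100 * water mass / dry mass
Step 3: w = 100 * 55.6 / 147.7 = 37.6%

37.6


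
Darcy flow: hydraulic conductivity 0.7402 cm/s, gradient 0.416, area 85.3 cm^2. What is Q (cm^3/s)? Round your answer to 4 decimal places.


Step 1: Apply Darcy's law: Q = K * i * A
Step 2: Q = 0.7402 * 0.416 * 85.3
Step 3: Q = 26.2658 cm^3/s

26.2658


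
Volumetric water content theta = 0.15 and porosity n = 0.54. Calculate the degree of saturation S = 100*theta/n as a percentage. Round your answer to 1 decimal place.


Step 1: S = 100 * theta_v / n
Step 2: S = 100 * 0.15 / 0.54
Step 3: S = 27.8%

27.8


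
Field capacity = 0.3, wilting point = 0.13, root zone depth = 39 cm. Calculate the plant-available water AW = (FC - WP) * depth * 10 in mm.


Step 1: Available water = (FC - WP) * depth * 10
Step 2: AW = (0.3 - 0.13) * 39 * 10
Step 3: AW = 0.17 * 39 * 10
Step 4: AW = 66.3 mm

66.3


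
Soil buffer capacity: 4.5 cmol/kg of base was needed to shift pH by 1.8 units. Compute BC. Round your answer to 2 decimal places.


Step 1: BC = change in base / change in pH
Step 2: BC = 4.5 / 1.8
Step 3: BC = 2.5 cmol/(kg*pH unit)

2.5


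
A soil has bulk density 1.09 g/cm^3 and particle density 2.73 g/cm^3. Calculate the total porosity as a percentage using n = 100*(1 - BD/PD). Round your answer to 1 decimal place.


Step 1: Formula: n = 100 * (1 - BD / PD)
Step 2: n = 100 * (1 - 1.09 / 2.73)
Step 3: n = 100 * (1 - 0.39927)
Step 4: n = 60.1%

60.1


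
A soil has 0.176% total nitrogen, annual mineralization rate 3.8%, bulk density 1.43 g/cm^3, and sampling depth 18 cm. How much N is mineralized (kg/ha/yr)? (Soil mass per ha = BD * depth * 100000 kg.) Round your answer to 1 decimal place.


Step 1: Soil mass per ha = BD * depth * 100000 = 1.43 * 18 * 100000 = 2574000 kg
Step 2: Total N pool = soil mass * N%/100 = 2574000 * 0.176/100 = 4530.24 kg/ha
Step 3: N mineralized = N pool * rate%/100 = 4530.24 * 3.8/100 = 172.1 kg/ha/yr

172.1


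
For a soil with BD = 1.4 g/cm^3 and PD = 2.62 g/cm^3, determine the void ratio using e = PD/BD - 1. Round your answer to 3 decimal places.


Step 1: e = PD / BD - 1
Step 2: e = 2.62 / 1.4 - 1
Step 3: e = 1.87143 - 1
Step 4: e = 0.871

0.871


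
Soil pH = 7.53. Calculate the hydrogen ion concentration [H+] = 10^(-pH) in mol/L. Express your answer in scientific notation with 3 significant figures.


Step 1: [H+] = 10^(-pH)
Step 2: [H+] = 10^(-7.53)
Step 3: [H+] = 2.95e-08 mol/L

2.95e-08


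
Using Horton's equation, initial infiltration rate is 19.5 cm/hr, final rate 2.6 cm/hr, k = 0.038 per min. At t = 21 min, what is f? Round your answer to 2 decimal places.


Step 1: f = fc + (f0 - fc) * exp(-k * t)
Step 2: exp(-0.038 * 21) = 0.450229
Step 3: f = 2.6 + (19.5 - 2.6) * 0.450229
Step 4: f = 2.6 + 16.9 * 0.450229
Step 5: f = 10.21 cm/hr

10.21


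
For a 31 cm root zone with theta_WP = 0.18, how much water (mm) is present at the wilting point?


Step 1: Water (mm) = theta_WP * depth * 10
Step 2: Water = 0.18 * 31 * 10
Step 3: Water = 55.8 mm

55.8


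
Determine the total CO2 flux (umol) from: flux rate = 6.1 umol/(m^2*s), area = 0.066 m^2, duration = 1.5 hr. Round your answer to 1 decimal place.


Step 1: Convert time to seconds: 1.5 hr * 3600 = 5400.0 s
Step 2: Total = flux * area * time_s
Step 3: Total = 6.1 * 0.066 * 5400.0
Step 4: Total = 2174.0 umol

2174.0


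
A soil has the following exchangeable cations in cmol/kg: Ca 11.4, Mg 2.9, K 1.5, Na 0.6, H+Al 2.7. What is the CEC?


Step 1: CEC = Ca + Mg + K + Na + (H+Al)
Step 2: CEC = 11.4 + 2.9 + 1.5 + 0.6 + 2.7
Step 3: CEC = 19.1 cmol/kg

19.1


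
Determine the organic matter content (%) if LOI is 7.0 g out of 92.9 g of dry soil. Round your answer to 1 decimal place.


Step 1: OM% = 100 * LOI / sample mass
Step 2: OM = 100 * 7.0 / 92.9
Step 3: OM = 7.5%

7.5


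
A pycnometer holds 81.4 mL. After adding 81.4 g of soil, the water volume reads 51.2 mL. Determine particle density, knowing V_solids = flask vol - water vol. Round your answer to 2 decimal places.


Step 1: Volume of solids = flask volume - water volume with soil
Step 2: V_solids = 81.4 - 51.2 = 30.2 mL
Step 3: Particle density = mass / V_solids = 81.4 / 30.2 = 2.7 g/cm^3

2.7


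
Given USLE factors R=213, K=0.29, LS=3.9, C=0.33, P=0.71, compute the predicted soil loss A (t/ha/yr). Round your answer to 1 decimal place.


Step 1: A = R * K * LS * C * P
Step 2: R * K = 213 * 0.29 = 61.77
Step 3: (R*K) * LS = 61.77 * 3.9 = 240.903
Step 4: * C * P = 240.903 * 0.33 * 0.71 = 56.4
Step 5: A = 56.4 t/(ha*yr)

56.4


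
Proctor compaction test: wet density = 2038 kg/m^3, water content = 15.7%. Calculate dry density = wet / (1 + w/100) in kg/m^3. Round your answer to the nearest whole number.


Step 1: Dry density = wet density / (1 + w/100)
Step 2: Dry density = 2038 / (1 + 15.7/100)
Step 3: Dry density = 2038 / 1.157
Step 4: Dry density = 1761 kg/m^3

1761


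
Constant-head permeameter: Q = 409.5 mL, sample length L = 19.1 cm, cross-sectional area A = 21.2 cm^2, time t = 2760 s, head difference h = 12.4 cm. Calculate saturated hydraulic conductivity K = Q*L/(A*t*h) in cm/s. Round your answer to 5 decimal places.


Step 1: K = Q * L / (A * t * h)
Step 2: Numerator = 409.5 * 19.1 = 7821.45
Step 3: Denominator = 21.2 * 2760 * 12.4 = 725548.8
Step 4: K = 7821.45 / 725548.8 = 0.01078 cm/s

0.01078


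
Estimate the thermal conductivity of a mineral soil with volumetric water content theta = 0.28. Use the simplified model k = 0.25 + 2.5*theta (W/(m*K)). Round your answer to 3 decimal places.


Step 1: k = 0.25 + 2.5 * theta
Step 2: k = 0.25 + 2.5 * 0.28
Step 3: k = 0.25 + 0.7
Step 4: k = 0.95 W/(m*K)

0.95


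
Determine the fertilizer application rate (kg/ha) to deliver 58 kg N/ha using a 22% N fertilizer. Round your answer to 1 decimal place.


Step 1: Fertilizer rate = target N / (N content / 100)
Step 2: Rate = 58 / (22 / 100)
Step 3: Rate = 58 / 0.22
Step 4: Rate = 263.6 kg/ha

263.6


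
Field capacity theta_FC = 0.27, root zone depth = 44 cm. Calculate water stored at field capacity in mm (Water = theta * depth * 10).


Step 1: Water (mm) = theta_FC * depth (cm) * 10
Step 2: Water = 0.27 * 44 * 10
Step 3: Water = 118.8 mm

118.8


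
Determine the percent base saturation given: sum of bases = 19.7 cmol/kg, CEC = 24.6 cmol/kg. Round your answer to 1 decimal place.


Step 1: BS = 100 * (sum of bases) / CEC
Step 2: BS = 100 * 19.7 / 24.6
Step 3: BS = 80.1%

80.1


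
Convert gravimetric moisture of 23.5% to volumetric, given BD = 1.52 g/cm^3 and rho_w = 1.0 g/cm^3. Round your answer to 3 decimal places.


Step 1: theta = (w / 100) * BD / rho_w
Step 2: theta = (23.5 / 100) * 1.52 / 1.0
Step 3: theta = 0.235 * 1.52
Step 4: theta = 0.357

0.357


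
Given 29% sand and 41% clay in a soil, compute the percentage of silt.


Step 1: sand + silt + clay = 100%
Step 2: silt = 100 - sand - clay
Step 3: silt = 100 - 29 - 41
Step 4: silt = 30%

30


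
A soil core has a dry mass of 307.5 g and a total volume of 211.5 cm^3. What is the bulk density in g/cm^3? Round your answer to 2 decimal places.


Step 1: Identify the formula: BD = dry mass / volume
Step 2: Substitute values: BD = 307.5 / 211.5
Step 3: BD = 1.45 g/cm^3

1.45


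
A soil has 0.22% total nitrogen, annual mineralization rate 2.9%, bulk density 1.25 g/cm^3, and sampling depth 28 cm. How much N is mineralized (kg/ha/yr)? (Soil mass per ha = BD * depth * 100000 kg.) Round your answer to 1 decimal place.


Step 1: Soil mass per ha = BD * depth * 100000 = 1.25 * 28 * 100000 = 3500000 kg
Step 2: Total N pool = soil mass * N%/100 = 3500000 * 0.22/100 = 7700.0 kg/ha
Step 3: N mineralized = N pool * rate%/100 = 7700.0 * 2.9/100 = 223.3 kg/ha/yr

223.3


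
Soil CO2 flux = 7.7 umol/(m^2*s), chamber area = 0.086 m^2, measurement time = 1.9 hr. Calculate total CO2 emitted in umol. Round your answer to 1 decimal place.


Step 1: Convert time to seconds: 1.9 hr * 3600 = 6840.0 s
Step 2: Total = flux * area * time_s
Step 3: Total = 7.7 * 0.086 * 6840.0
Step 4: Total = 4529.4 umol

4529.4


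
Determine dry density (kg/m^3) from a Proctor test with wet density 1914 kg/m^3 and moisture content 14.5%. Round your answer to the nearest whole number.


Step 1: Dry density = wet density / (1 + w/100)
Step 2: Dry density = 1914 / (1 + 14.5/100)
Step 3: Dry density = 1914 / 1.145
Step 4: Dry density = 1672 kg/m^3

1672


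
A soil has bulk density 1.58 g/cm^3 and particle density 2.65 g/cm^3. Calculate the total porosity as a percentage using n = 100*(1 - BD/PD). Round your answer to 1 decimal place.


Step 1: Formula: n = 100 * (1 - BD / PD)
Step 2: n = 100 * (1 - 1.58 / 2.65)
Step 3: n = 100 * (1 - 0.59623)
Step 4: n = 40.4%

40.4


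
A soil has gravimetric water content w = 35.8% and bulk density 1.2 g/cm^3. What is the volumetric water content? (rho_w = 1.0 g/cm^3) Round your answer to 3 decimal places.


Step 1: theta = (w / 100) * BD / rho_w
Step 2: theta = (35.8 / 100) * 1.2 / 1.0
Step 3: theta = 0.358 * 1.2
Step 4: theta = 0.43

0.43


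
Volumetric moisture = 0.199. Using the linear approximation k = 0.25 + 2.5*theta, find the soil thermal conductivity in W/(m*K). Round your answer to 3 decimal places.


Step 1: k = 0.25 + 2.5 * theta
Step 2: k = 0.25 + 2.5 * 0.199
Step 3: k = 0.25 + 0.498
Step 4: k = 0.748 W/(m*K)

0.748


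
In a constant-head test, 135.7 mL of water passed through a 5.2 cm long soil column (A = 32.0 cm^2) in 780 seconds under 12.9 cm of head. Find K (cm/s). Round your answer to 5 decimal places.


Step 1: K = Q * L / (A * t * h)
Step 2: Numerator = 135.7 * 5.2 = 705.64
Step 3: Denominator = 32.0 * 780 * 12.9 = 321984.0
Step 4: K = 705.64 / 321984.0 = 0.00219 cm/s

0.00219


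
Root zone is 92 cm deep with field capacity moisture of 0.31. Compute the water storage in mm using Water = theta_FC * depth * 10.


Step 1: Water (mm) = theta_FC * depth (cm) * 10
Step 2: Water = 0.31 * 92 * 10
Step 3: Water = 285.2 mm

285.2


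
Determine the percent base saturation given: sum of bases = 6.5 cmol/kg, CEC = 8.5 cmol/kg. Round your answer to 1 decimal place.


Step 1: BS = 100 * (sum of bases) / CEC
Step 2: BS = 100 * 6.5 / 8.5
Step 3: BS = 76.5%

76.5


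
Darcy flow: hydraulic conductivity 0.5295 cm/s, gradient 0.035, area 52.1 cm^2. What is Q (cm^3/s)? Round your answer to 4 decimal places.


Step 1: Apply Darcy's law: Q = K * i * A
Step 2: Q = 0.5295 * 0.035 * 52.1
Step 3: Q = 0.9655 cm^3/s

0.9655


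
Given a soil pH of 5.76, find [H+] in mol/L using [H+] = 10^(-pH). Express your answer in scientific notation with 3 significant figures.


Step 1: [H+] = 10^(-pH)
Step 2: [H+] = 10^(-5.76)
Step 3: [H+] = 1.74e-06 mol/L

1.74e-06


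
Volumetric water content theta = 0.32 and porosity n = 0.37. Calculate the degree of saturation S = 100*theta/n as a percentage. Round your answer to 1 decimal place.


Step 1: S = 100 * theta_v / n
Step 2: S = 100 * 0.32 / 0.37
Step 3: S = 86.5%

86.5


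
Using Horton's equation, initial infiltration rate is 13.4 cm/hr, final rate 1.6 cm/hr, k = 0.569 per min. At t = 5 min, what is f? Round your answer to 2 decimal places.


Step 1: f = fc + (f0 - fc) * exp(-k * t)
Step 2: exp(-0.569 * 5) = 0.058134
Step 3: f = 1.6 + (13.4 - 1.6) * 0.058134
Step 4: f = 1.6 + 11.8 * 0.058134
Step 5: f = 2.29 cm/hr

2.29


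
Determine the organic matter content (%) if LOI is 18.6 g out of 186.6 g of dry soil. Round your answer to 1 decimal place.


Step 1: OM% = 100 * LOI / sample mass
Step 2: OM = 100 * 18.6 / 186.6
Step 3: OM = 10.0%

10.0


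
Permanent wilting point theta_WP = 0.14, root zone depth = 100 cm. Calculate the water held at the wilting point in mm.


Step 1: Water (mm) = theta_WP * depth * 10
Step 2: Water = 0.14 * 100 * 10
Step 3: Water = 140.0 mm

140.0


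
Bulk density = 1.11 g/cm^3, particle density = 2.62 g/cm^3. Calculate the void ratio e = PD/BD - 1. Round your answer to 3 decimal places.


Step 1: e = PD / BD - 1
Step 2: e = 2.62 / 1.11 - 1
Step 3: e = 2.36036 - 1
Step 4: e = 1.36

1.36


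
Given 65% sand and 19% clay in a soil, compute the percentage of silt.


Step 1: sand + silt + clay = 100%
Step 2: silt = 100 - sand - clay
Step 3: silt = 100 - 65 - 19
Step 4: silt = 16%

16


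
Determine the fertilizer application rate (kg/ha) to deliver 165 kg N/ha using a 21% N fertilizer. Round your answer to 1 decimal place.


Step 1: Fertilizer rate = target N / (N content / 100)
Step 2: Rate = 165 / (21 / 100)
Step 3: Rate = 165 / 0.21
Step 4: Rate = 785.7 kg/ha

785.7


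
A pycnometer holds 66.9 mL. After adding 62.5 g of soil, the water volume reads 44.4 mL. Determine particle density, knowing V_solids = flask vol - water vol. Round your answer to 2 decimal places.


Step 1: Volume of solids = flask volume - water volume with soil
Step 2: V_solids = 66.9 - 44.4 = 22.5 mL
Step 3: Particle density = mass / V_solids = 62.5 / 22.5 = 2.78 g/cm^3

2.78


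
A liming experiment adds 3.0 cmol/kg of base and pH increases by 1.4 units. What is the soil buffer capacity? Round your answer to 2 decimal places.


Step 1: BC = change in base / change in pH
Step 2: BC = 3.0 / 1.4
Step 3: BC = 2.14 cmol/(kg*pH unit)

2.14


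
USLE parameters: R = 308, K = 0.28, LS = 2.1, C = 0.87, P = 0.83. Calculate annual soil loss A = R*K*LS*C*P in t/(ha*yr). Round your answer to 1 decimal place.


Step 1: A = R * K * LS * C * P
Step 2: R * K = 308 * 0.28 = 86.24
Step 3: (R*K) * LS = 86.24 * 2.1 = 181.104
Step 4: * C * P = 181.104 * 0.87 * 0.83 = 130.8
Step 5: A = 130.8 t/(ha*yr)

130.8


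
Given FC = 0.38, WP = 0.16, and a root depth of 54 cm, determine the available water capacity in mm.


Step 1: Available water = (FC - WP) * depth * 10
Step 2: AW = (0.38 - 0.16) * 54 * 10
Step 3: AW = 0.22 * 54 * 10
Step 4: AW = 118.8 mm

118.8


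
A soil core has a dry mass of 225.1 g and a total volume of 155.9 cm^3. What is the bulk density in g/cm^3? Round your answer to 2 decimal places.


Step 1: Identify the formula: BD = dry mass / volume
Step 2: Substitute values: BD = 225.1 / 155.9
Step 3: BD = 1.44 g/cm^3

1.44


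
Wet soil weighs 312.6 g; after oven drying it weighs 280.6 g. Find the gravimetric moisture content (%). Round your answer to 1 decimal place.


Step 1: Water mass = wet - dry = 312.6 - 280.6 = 32.0 g
Step 2: w = 100 * water mass / dry mass
Step 3: w = 100 * 32.0 / 280.6 = 11.4%

11.4


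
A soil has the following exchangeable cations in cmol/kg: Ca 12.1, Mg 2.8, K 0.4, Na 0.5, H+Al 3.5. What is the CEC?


Step 1: CEC = Ca + Mg + K + Na + (H+Al)
Step 2: CEC = 12.1 + 2.8 + 0.4 + 0.5 + 3.5
Step 3: CEC = 19.3 cmol/kg

19.3


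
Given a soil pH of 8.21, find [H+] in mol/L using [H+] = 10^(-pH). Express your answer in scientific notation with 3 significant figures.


Step 1: [H+] = 10^(-pH)
Step 2: [H+] = 10^(-8.21)
Step 3: [H+] = 6.17e-09 mol/L

6.17e-09


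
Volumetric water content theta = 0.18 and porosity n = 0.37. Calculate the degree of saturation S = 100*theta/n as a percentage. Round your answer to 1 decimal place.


Step 1: S = 100 * theta_v / n
Step 2: S = 100 * 0.18 / 0.37
Step 3: S = 48.6%

48.6


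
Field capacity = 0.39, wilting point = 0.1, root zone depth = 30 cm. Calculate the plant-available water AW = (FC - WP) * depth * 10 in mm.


Step 1: Available water = (FC - WP) * depth * 10
Step 2: AW = (0.39 - 0.1) * 30 * 10
Step 3: AW = 0.29 * 30 * 10
Step 4: AW = 87.0 mm

87.0


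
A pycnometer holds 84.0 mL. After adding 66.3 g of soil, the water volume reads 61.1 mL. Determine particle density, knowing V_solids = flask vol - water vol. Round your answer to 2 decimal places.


Step 1: Volume of solids = flask volume - water volume with soil
Step 2: V_solids = 84.0 - 61.1 = 22.9 mL
Step 3: Particle density = mass / V_solids = 66.3 / 22.9 = 2.9 g/cm^3

2.9


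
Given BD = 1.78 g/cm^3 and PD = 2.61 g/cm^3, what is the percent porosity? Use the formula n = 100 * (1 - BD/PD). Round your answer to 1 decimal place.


Step 1: Formula: n = 100 * (1 - BD / PD)
Step 2: n = 100 * (1 - 1.78 / 2.61)
Step 3: n = 100 * (1 - 0.68199)
Step 4: n = 31.8%

31.8


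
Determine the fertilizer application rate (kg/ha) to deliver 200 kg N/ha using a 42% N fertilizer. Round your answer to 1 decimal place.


Step 1: Fertilizer rate = target N / (N content / 100)
Step 2: Rate = 200 / (42 / 100)
Step 3: Rate = 200 / 0.42
Step 4: Rate = 476.2 kg/ha

476.2


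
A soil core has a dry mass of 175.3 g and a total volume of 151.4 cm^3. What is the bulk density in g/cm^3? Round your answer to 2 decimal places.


Step 1: Identify the formula: BD = dry mass / volume
Step 2: Substitute values: BD = 175.3 / 151.4
Step 3: BD = 1.16 g/cm^3

1.16


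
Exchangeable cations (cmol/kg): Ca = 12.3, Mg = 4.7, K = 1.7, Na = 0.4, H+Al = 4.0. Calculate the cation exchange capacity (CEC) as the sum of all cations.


Step 1: CEC = Ca + Mg + K + Na + (H+Al)
Step 2: CEC = 12.3 + 4.7 + 1.7 + 0.4 + 4.0
Step 3: CEC = 23.1 cmol/kg

23.1


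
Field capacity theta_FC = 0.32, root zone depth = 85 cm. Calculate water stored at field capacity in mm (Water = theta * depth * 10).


Step 1: Water (mm) = theta_FC * depth (cm) * 10
Step 2: Water = 0.32 * 85 * 10
Step 3: Water = 272.0 mm

272.0


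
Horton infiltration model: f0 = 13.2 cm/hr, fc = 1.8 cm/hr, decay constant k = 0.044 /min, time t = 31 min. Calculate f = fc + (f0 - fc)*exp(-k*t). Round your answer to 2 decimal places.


Step 1: f = fc + (f0 - fc) * exp(-k * t)
Step 2: exp(-0.044 * 31) = 0.255636
Step 3: f = 1.8 + (13.2 - 1.8) * 0.255636
Step 4: f = 1.8 + 11.4 * 0.255636
Step 5: f = 4.71 cm/hr

4.71


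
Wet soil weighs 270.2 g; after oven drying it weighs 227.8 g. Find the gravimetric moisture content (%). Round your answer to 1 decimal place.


Step 1: Water mass = wet - dry = 270.2 - 227.8 = 42.4 g
Step 2: w = 100 * water mass / dry mass
Step 3: w = 100 * 42.4 / 227.8 = 18.6%

18.6


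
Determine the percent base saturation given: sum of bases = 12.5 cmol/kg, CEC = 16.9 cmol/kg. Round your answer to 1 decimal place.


Step 1: BS = 100 * (sum of bases) / CEC
Step 2: BS = 100 * 12.5 / 16.9
Step 3: BS = 74.0%

74.0


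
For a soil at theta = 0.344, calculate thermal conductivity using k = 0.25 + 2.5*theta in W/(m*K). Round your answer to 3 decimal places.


Step 1: k = 0.25 + 2.5 * theta
Step 2: k = 0.25 + 2.5 * 0.344
Step 3: k = 0.25 + 0.86
Step 4: k = 1.11 W/(m*K)

1.11


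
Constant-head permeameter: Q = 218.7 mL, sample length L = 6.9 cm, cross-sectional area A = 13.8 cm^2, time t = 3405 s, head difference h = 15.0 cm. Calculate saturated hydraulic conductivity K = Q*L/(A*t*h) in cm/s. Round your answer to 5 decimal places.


Step 1: K = Q * L / (A * t * h)
Step 2: Numerator = 218.7 * 6.9 = 1509.03
Step 3: Denominator = 13.8 * 3405 * 15.0 = 704835.0
Step 4: K = 1509.03 / 704835.0 = 0.00214 cm/s

0.00214


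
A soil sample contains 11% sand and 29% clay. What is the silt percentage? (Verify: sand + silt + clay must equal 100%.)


Step 1: sand + silt + clay = 100%
Step 2: silt = 100 - sand - clay
Step 3: silt = 100 - 11 - 29
Step 4: silt = 60%

60


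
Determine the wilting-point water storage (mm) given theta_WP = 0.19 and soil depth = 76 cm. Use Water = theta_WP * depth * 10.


Step 1: Water (mm) = theta_WP * depth * 10
Step 2: Water = 0.19 * 76 * 10
Step 3: Water = 144.4 mm

144.4


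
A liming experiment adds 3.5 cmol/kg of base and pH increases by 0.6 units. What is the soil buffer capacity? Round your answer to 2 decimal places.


Step 1: BC = change in base / change in pH
Step 2: BC = 3.5 / 0.6
Step 3: BC = 5.83 cmol/(kg*pH unit)

5.83


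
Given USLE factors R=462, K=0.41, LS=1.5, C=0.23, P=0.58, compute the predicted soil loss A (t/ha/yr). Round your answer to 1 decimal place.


Step 1: A = R * K * LS * C * P
Step 2: R * K = 462 * 0.41 = 189.42
Step 3: (R*K) * LS = 189.42 * 1.5 = 284.13
Step 4: * C * P = 284.13 * 0.23 * 0.58 = 37.9
Step 5: A = 37.9 t/(ha*yr)

37.9


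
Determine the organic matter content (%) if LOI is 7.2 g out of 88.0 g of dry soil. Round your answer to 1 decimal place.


Step 1: OM% = 100 * LOI / sample mass
Step 2: OM = 100 * 7.2 / 88.0
Step 3: OM = 8.2%

8.2


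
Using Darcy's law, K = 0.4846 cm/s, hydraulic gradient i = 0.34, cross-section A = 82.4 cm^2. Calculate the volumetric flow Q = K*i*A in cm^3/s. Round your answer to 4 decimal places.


Step 1: Apply Darcy's law: Q = K * i * A
Step 2: Q = 0.4846 * 0.34 * 82.4
Step 3: Q = 13.5766 cm^3/s

13.5766


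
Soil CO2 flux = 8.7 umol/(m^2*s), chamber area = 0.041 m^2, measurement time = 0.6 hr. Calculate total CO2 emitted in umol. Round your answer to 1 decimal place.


Step 1: Convert time to seconds: 0.6 hr * 3600 = 2160.0 s
Step 2: Total = flux * area * time_s
Step 3: Total = 8.7 * 0.041 * 2160.0
Step 4: Total = 770.5 umol

770.5


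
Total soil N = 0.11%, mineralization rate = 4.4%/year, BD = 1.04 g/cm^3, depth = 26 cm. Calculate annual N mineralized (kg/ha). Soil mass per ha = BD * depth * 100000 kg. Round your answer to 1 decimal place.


Step 1: Soil mass per ha = BD * depth * 100000 = 1.04 * 26 * 100000 = 2704000 kg
Step 2: Total N pool = soil mass * N%/100 = 2704000 * 0.11/100 = 2974.4 kg/ha
Step 3: N mineralized = N pool * rate%/100 = 2974.4 * 4.4/100 = 130.9 kg/ha/yr

130.9


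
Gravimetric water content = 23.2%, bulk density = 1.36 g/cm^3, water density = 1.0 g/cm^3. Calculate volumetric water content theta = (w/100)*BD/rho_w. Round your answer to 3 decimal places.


Step 1: theta = (w / 100) * BD / rho_w
Step 2: theta = (23.2 / 100) * 1.36 / 1.0
Step 3: theta = 0.232 * 1.36
Step 4: theta = 0.316

0.316


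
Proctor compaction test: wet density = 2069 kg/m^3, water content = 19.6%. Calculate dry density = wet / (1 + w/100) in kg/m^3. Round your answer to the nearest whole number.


Step 1: Dry density = wet density / (1 + w/100)
Step 2: Dry density = 2069 / (1 + 19.6/100)
Step 3: Dry density = 2069 / 1.196
Step 4: Dry density = 1730 kg/m^3

1730


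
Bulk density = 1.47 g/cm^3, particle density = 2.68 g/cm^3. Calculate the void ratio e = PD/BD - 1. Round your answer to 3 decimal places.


Step 1: e = PD / BD - 1
Step 2: e = 2.68 / 1.47 - 1
Step 3: e = 1.82313 - 1
Step 4: e = 0.823

0.823


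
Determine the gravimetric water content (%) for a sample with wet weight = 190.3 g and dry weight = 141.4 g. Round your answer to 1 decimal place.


Step 1: Water mass = wet - dry = 190.3 - 141.4 = 48.9 g
Step 2: w = 100 * water mass / dry mass
Step 3: w = 100 * 48.9 / 141.4 = 34.6%

34.6


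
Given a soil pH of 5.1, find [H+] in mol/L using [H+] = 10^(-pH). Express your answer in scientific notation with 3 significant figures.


Step 1: [H+] = 10^(-pH)
Step 2: [H+] = 10^(-5.1)
Step 3: [H+] = 7.94e-06 mol/L

7.94e-06


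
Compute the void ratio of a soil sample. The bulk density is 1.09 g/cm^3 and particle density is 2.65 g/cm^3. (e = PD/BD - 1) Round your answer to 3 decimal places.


Step 1: e = PD / BD - 1
Step 2: e = 2.65 / 1.09 - 1
Step 3: e = 2.43119 - 1
Step 4: e = 1.431

1.431


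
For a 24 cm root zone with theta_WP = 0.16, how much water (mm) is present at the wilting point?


Step 1: Water (mm) = theta_WP * depth * 10
Step 2: Water = 0.16 * 24 * 10
Step 3: Water = 38.4 mm

38.4


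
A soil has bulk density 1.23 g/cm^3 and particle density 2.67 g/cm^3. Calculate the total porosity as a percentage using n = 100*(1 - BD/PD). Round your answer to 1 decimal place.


Step 1: Formula: n = 100 * (1 - BD / PD)
Step 2: n = 100 * (1 - 1.23 / 2.67)
Step 3: n = 100 * (1 - 0.46067)
Step 4: n = 53.9%

53.9


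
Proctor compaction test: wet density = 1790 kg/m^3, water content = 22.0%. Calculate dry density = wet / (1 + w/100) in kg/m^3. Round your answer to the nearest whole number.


Step 1: Dry density = wet density / (1 + w/100)
Step 2: Dry density = 1790 / (1 + 22.0/100)
Step 3: Dry density = 1790 / 1.22
Step 4: Dry density = 1467 kg/m^3

1467


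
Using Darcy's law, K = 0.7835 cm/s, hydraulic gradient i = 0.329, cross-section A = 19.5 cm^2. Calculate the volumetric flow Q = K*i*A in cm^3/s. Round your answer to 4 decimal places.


Step 1: Apply Darcy's law: Q = K * i * A
Step 2: Q = 0.7835 * 0.329 * 19.5
Step 3: Q = 5.0265 cm^3/s

5.0265


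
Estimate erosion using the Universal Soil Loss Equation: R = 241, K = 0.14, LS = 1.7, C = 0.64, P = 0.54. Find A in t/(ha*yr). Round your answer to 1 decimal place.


Step 1: A = R * K * LS * C * P
Step 2: R * K = 241 * 0.14 = 33.74
Step 3: (R*K) * LS = 33.74 * 1.7 = 57.358
Step 4: * C * P = 57.358 * 0.64 * 0.54 = 19.8
Step 5: A = 19.8 t/(ha*yr)

19.8


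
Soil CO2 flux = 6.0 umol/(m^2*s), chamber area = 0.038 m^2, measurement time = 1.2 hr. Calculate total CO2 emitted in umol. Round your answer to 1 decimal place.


Step 1: Convert time to seconds: 1.2 hr * 3600 = 4320.0 s
Step 2: Total = flux * area * time_s
Step 3: Total = 6.0 * 0.038 * 4320.0
Step 4: Total = 985.0 umol

985.0


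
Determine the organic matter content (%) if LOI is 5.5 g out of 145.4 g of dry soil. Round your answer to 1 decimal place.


Step 1: OM% = 100 * LOI / sample mass
Step 2: OM = 100 * 5.5 / 145.4
Step 3: OM = 3.8%

3.8


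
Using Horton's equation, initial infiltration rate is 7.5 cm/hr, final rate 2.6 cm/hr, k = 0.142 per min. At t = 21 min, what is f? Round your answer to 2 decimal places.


Step 1: f = fc + (f0 - fc) * exp(-k * t)
Step 2: exp(-0.142 * 21) = 0.050691
Step 3: f = 2.6 + (7.5 - 2.6) * 0.050691
Step 4: f = 2.6 + 4.9 * 0.050691
Step 5: f = 2.85 cm/hr

2.85


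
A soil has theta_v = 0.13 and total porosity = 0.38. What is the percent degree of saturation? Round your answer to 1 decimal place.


Step 1: S = 100 * theta_v / n
Step 2: S = 100 * 0.13 / 0.38
Step 3: S = 34.2%

34.2


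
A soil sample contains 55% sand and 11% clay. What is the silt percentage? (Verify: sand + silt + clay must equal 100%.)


Step 1: sand + silt + clay = 100%
Step 2: silt = 100 - sand - clay
Step 3: silt = 100 - 55 - 11
Step 4: silt = 34%

34


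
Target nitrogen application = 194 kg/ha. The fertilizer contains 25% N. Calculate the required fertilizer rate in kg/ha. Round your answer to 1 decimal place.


Step 1: Fertilizer rate = target N / (N content / 100)
Step 2: Rate = 194 / (25 / 100)
Step 3: Rate = 194 / 0.25
Step 4: Rate = 776.0 kg/ha

776.0


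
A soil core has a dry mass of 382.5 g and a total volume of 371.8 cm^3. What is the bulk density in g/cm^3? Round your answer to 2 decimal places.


Step 1: Identify the formula: BD = dry mass / volume
Step 2: Substitute values: BD = 382.5 / 371.8
Step 3: BD = 1.03 g/cm^3

1.03


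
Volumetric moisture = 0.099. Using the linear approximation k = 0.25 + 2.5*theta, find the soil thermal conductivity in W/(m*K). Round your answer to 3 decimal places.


Step 1: k = 0.25 + 2.5 * theta
Step 2: k = 0.25 + 2.5 * 0.099
Step 3: k = 0.25 + 0.248
Step 4: k = 0.498 W/(m*K)

0.498


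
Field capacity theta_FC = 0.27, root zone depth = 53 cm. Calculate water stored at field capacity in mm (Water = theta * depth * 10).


Step 1: Water (mm) = theta_FC * depth (cm) * 10
Step 2: Water = 0.27 * 53 * 10
Step 3: Water = 143.1 mm

143.1


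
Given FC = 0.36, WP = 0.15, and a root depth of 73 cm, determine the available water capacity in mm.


Step 1: Available water = (FC - WP) * depth * 10
Step 2: AW = (0.36 - 0.15) * 73 * 10
Step 3: AW = 0.21 * 73 * 10
Step 4: AW = 153.3 mm

153.3


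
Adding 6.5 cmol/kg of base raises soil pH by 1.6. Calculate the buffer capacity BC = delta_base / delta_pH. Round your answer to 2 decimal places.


Step 1: BC = change in base / change in pH
Step 2: BC = 6.5 / 1.6
Step 3: BC = 4.06 cmol/(kg*pH unit)

4.06


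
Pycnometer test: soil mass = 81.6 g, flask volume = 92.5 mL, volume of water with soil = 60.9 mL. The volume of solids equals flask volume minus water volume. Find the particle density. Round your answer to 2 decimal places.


Step 1: Volume of solids = flask volume - water volume with soil
Step 2: V_solids = 92.5 - 60.9 = 31.6 mL
Step 3: Particle density = mass / V_solids = 81.6 / 31.6 = 2.58 g/cm^3

2.58


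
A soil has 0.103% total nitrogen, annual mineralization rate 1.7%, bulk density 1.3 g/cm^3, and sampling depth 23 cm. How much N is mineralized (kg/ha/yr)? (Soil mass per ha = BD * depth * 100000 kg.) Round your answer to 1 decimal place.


Step 1: Soil mass per ha = BD * depth * 100000 = 1.3 * 23 * 100000 = 2990000 kg
Step 2: Total N pool = soil mass * N%/100 = 2990000 * 0.103/100 = 3079.7 kg/ha
Step 3: N mineralized = N pool * rate%/100 = 3079.7 * 1.7/100 = 52.4 kg/ha/yr

52.4


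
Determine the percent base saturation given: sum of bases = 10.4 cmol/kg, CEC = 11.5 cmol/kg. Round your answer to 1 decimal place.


Step 1: BS = 100 * (sum of bases) / CEC
Step 2: BS = 100 * 10.4 / 11.5
Step 3: BS = 90.4%

90.4


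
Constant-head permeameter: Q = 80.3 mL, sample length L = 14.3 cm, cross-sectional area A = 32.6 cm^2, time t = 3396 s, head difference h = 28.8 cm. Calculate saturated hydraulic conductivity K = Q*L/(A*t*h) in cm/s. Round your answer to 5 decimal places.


Step 1: K = Q * L / (A * t * h)
Step 2: Numerator = 80.3 * 14.3 = 1148.29
Step 3: Denominator = 32.6 * 3396 * 28.8 = 3188436.48
Step 4: K = 1148.29 / 3188436.48 = 0.00036 cm/s

0.00036


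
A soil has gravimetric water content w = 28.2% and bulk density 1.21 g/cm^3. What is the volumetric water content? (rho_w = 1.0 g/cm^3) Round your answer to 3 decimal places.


Step 1: theta = (w / 100) * BD / rho_w
Step 2: theta = (28.2 / 100) * 1.21 / 1.0
Step 3: theta = 0.282 * 1.21
Step 4: theta = 0.341

0.341


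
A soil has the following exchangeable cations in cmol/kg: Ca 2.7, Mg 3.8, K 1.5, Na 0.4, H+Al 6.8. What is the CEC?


Step 1: CEC = Ca + Mg + K + Na + (H+Al)
Step 2: CEC = 2.7 + 3.8 + 1.5 + 0.4 + 6.8
Step 3: CEC = 15.2 cmol/kg

15.2


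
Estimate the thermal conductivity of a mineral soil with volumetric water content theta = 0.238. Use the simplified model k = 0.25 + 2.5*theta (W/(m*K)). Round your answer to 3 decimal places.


Step 1: k = 0.25 + 2.5 * theta
Step 2: k = 0.25 + 2.5 * 0.238
Step 3: k = 0.25 + 0.595
Step 4: k = 0.845 W/(m*K)

0.845


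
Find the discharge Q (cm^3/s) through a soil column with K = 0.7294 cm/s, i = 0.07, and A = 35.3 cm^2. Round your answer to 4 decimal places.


Step 1: Apply Darcy's law: Q = K * i * A
Step 2: Q = 0.7294 * 0.07 * 35.3
Step 3: Q = 1.8023 cm^3/s

1.8023


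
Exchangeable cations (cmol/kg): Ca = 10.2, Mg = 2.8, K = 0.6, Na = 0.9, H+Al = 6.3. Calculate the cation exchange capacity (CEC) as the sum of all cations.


Step 1: CEC = Ca + Mg + K + Na + (H+Al)
Step 2: CEC = 10.2 + 2.8 + 0.6 + 0.9 + 6.3
Step 3: CEC = 20.8 cmol/kg

20.8


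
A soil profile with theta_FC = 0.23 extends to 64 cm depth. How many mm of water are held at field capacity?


Step 1: Water (mm) = theta_FC * depth (cm) * 10
Step 2: Water = 0.23 * 64 * 10
Step 3: Water = 147.2 mm

147.2


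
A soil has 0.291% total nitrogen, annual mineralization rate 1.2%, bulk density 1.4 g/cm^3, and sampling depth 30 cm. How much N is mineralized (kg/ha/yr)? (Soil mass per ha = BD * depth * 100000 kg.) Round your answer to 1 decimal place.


Step 1: Soil mass per ha = BD * depth * 100000 = 1.4 * 30 * 100000 = 4200000 kg
Step 2: Total N pool = soil mass * N%/100 = 4200000 * 0.291/100 = 12222.0 kg/ha
Step 3: N mineralized = N pool * rate%/100 = 12222.0 * 1.2/100 = 146.7 kg/ha/yr

146.7


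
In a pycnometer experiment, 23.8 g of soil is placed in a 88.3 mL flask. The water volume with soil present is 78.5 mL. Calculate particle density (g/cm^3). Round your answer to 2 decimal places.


Step 1: Volume of solids = flask volume - water volume with soil
Step 2: V_solids = 88.3 - 78.5 = 9.8 mL
Step 3: Particle density = mass / V_solids = 23.8 / 9.8 = 2.43 g/cm^3

2.43


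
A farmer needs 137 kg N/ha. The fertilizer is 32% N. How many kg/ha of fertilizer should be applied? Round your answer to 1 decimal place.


Step 1: Fertilizer rate = target N / (N content / 100)
Step 2: Rate = 137 / (32 / 100)
Step 3: Rate = 137 / 0.32
Step 4: Rate = 428.1 kg/ha

428.1


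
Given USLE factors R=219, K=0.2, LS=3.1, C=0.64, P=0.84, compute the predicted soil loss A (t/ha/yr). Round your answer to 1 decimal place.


Step 1: A = R * K * LS * C * P
Step 2: R * K = 219 * 0.2 = 43.8
Step 3: (R*K) * LS = 43.8 * 3.1 = 135.78
Step 4: * C * P = 135.78 * 0.64 * 0.84 = 73.0
Step 5: A = 73.0 t/(ha*yr)

73.0


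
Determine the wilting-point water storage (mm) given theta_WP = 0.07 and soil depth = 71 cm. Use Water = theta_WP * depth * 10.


Step 1: Water (mm) = theta_WP * depth * 10
Step 2: Water = 0.07 * 71 * 10
Step 3: Water = 49.7 mm

49.7


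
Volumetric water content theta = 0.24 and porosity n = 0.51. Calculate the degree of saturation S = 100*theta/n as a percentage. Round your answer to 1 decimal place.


Step 1: S = 100 * theta_v / n
Step 2: S = 100 * 0.24 / 0.51
Step 3: S = 47.1%

47.1


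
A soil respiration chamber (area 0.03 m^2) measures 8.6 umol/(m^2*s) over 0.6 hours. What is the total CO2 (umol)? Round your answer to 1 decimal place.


Step 1: Convert time to seconds: 0.6 hr * 3600 = 2160.0 s
Step 2: Total = flux * area * time_s
Step 3: Total = 8.6 * 0.03 * 2160.0
Step 4: Total = 557.3 umol

557.3
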